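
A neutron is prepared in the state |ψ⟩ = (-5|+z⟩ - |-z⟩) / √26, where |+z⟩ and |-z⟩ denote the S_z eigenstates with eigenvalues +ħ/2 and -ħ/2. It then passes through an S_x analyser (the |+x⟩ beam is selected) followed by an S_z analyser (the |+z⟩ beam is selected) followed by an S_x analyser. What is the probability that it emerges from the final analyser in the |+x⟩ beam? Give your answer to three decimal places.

First analyser (S_x): P(|+x⟩) = |⟨+x|ψ⟩|² = 36/52.
After stage 1 the state is |+x⟩; P(|+z⟩) = |⟨+z|+x⟩|² = 1/2.
After stage 2 the state is |+z⟩; P(|+x⟩) = |⟨+x|+z⟩|² = 1/2.
Joint probability = 36/52 × 1/2 × 1/2 = 0.173.

0.173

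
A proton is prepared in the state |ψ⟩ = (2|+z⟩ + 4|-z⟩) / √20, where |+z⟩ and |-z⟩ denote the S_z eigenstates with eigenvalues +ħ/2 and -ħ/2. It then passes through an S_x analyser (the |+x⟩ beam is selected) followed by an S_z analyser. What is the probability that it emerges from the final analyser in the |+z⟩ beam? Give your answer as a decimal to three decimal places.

0.450

First analyser (S_x): P(|+x⟩) = |⟨+x|ψ⟩|² = 36/40.
After stage 1 the state is |+x⟩; P(|+z⟩) = |⟨+z|+x⟩|² = 1/2.
Joint probability = 36/40 × 1/2 = 0.450.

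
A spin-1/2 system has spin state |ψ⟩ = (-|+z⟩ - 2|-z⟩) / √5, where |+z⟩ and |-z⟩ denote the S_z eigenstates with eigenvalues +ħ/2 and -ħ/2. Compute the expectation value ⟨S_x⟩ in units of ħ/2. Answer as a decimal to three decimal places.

0.800

⟨σ_x⟩ = 2 Re(a* b)/(|a|²+|b|²) with a = -1, b = -2.
a* b = 2, so ⟨σ_x⟩ = 4/5.
⟨S_x⟩ = (ħ/2)·⟨σ_x⟩.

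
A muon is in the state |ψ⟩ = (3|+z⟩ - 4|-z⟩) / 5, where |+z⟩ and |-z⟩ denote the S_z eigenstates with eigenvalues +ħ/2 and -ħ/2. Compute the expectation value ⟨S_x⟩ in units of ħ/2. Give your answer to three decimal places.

⟨σ_x⟩ = 2 Re(a* b)/(|a|²+|b|²) with a = 3, b = -4.
a* b = -12, so ⟨σ_x⟩ = -24/25.
⟨S_x⟩ = (ħ/2)·⟨σ_x⟩.

-0.960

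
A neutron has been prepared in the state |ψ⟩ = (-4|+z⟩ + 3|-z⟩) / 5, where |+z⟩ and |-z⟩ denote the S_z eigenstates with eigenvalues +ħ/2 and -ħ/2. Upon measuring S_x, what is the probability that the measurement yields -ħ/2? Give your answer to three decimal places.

|-x⟩ = (|+z⟩ - |-z⟩)/√2, so ⟨-x|ψ⟩ = (-7) / (√2·5).
P = |-7|² / 50 = 49/50.

0.980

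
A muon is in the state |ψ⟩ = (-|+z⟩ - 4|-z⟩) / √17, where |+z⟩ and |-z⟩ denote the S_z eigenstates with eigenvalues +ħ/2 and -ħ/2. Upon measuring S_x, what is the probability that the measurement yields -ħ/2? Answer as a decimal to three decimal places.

0.265

|-x⟩ = (|+z⟩ - |-z⟩)/√2, so ⟨-x|ψ⟩ = (3) / (√2·√17).
P = |3|² / 34 = 9/34.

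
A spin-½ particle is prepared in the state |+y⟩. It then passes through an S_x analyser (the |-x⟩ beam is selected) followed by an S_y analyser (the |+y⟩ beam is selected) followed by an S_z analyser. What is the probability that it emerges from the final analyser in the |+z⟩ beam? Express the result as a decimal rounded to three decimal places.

0.125

First analyser (S_x): from |+y⟩, P(|-x⟩) = 1/2.
After stage 1 the state is |-x⟩; P(|+y⟩) = |⟨+y|-x⟩|² = 1/2.
After stage 2 the state is |+y⟩; P(|+z⟩) = |⟨+z|+y⟩|² = 1/2.
Joint probability = 1/2 × 1/2 × 1/2 = 0.125.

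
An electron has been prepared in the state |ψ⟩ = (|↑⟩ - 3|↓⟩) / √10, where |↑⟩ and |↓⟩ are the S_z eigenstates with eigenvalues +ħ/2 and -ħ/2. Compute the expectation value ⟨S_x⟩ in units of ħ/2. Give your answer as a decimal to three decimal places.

-0.600

⟨σ_x⟩ = 2 Re(a* b)/(|a|²+|b|²) with a = 1, b = -3.
a* b = -3, so ⟨σ_x⟩ = -6/10.
⟨S_x⟩ = (ħ/2)·⟨σ_x⟩.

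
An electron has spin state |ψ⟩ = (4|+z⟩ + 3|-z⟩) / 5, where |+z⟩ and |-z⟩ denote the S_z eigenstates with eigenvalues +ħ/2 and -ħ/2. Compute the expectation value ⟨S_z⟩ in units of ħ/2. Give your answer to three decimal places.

⟨σ_z⟩ = |a|² - |b|² divided by |a|²+|b|², with a, b the |+z⟩, |-z⟩ amplitudes.
= (16 - 9)/25 = 7/25.
⟨S_z⟩ = (ħ/2)·⟨σ_z⟩.

0.280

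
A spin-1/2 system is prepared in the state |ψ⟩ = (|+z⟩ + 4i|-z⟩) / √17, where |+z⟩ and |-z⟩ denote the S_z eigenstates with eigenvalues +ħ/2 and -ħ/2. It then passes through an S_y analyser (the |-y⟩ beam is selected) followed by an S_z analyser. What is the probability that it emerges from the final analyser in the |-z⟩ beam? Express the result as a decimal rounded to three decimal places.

0.132

First analyser (S_y): P(|-y⟩) = |⟨-y|ψ⟩|² = 9/34.
After stage 1 the state is |-y⟩; P(|-z⟩) = |⟨-z|-y⟩|² = 1/2.
Joint probability = 9/34 × 1/2 = 0.132.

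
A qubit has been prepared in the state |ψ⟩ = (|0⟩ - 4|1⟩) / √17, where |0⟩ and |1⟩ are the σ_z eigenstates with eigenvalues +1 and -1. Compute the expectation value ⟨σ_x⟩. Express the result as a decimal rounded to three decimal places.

⟨σ_x⟩ = 2 Re(a* b)/(|a|²+|b|²) with a = 1, b = -4.
a* b = -4, so ⟨σ_x⟩ = -8/17.

-0.471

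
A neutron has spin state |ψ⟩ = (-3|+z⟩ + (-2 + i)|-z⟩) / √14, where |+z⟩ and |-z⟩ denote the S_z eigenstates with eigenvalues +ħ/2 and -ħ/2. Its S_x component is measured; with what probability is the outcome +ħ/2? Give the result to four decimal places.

0.9286

|+x⟩ = (|+z⟩ + |-z⟩)/√2, so ⟨+x|ψ⟩ = (-5 + i) / (√2·√14).
P = |-5 + i|² / 28 = 26/28.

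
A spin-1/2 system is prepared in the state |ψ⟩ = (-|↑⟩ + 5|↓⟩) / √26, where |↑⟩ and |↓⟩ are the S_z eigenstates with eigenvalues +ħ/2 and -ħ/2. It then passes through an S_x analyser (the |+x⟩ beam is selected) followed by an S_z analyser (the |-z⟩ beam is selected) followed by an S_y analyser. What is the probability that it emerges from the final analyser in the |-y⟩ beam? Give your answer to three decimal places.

First analyser (S_x): P(|+x⟩) = |⟨+x|ψ⟩|² = 16/52.
After stage 1 the state is |+x⟩; P(|-z⟩) = |⟨-z|+x⟩|² = 1/2.
After stage 2 the state is |-z⟩; P(|-y⟩) = |⟨-y|-z⟩|² = 1/2.
Joint probability = 16/52 × 1/2 × 1/2 = 0.077.

0.077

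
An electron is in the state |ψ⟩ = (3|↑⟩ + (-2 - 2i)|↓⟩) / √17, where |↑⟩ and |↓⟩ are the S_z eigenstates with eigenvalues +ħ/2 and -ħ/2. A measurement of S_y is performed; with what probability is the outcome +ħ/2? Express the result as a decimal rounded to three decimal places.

|+y⟩ = (|↑⟩ + i|↓⟩)/√2, so ⟨+y|ψ⟩ = (1 + 2i) / (√2·√17).
P = |1 + 2i|² / 34 = 5/34.

0.147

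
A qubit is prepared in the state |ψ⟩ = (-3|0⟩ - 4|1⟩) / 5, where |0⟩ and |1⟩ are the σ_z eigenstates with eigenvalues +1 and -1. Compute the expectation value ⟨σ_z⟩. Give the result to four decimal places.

⟨σ_z⟩ = |a|² - |b|² divided by |a|²+|b|², with a, b the |0⟩, |1⟩ amplitudes.
= (9 - 16)/25 = -7/25.

-0.2800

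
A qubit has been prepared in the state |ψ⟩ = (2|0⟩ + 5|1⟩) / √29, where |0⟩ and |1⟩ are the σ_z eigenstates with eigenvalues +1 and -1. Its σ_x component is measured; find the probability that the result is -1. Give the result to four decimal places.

|-x⟩ = (|0⟩ - |1⟩)/√2, so ⟨-x|ψ⟩ = (-3) / (√2·√29).
P = |-3|² / 58 = 9/58.

0.1552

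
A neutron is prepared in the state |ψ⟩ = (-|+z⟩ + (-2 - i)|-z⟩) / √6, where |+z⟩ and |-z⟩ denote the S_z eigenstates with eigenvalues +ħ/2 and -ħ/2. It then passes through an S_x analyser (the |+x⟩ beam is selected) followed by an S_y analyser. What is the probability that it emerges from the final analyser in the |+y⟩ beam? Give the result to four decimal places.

0.4167

First analyser (S_x): P(|+x⟩) = |⟨+x|ψ⟩|² = 10/12.
After stage 1 the state is |+x⟩; P(|+y⟩) = |⟨+y|+x⟩|² = 1/2.
Joint probability = 10/12 × 1/2 = 0.4167.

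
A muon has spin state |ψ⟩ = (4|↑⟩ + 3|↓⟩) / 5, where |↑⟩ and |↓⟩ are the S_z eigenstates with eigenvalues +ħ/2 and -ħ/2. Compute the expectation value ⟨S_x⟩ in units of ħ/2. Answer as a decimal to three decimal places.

0.960

⟨σ_x⟩ = 2 Re(a* b)/(|a|²+|b|²) with a = 4, b = 3.
a* b = 12, so ⟨σ_x⟩ = 24/25.
⟨S_x⟩ = (ħ/2)·⟨σ_x⟩.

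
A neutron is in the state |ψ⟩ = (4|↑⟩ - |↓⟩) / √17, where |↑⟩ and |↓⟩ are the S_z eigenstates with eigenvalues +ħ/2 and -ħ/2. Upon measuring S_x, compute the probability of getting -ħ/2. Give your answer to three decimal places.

|-x⟩ = (|↑⟩ - |↓⟩)/√2, so ⟨-x|ψ⟩ = (5) / (√2·√17).
P = |5|² / 34 = 25/34.

0.735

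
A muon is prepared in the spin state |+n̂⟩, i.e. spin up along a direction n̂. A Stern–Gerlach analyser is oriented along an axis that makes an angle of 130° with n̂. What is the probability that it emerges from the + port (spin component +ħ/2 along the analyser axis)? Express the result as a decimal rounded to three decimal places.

For spin-½, the probability of finding spin-up along an axis at angle θ to the initial spin direction is cos²(θ/2); spin-down is sin²(θ/2).
θ = 130°, so P = cos²(65°) ≈ 0.179.

0.179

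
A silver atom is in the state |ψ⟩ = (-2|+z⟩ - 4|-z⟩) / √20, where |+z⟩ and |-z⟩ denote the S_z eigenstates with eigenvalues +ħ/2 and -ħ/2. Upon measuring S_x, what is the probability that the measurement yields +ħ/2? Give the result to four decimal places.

|+x⟩ = (|+z⟩ + |-z⟩)/√2, so ⟨+x|ψ⟩ = (-6) / (√2·√20).
P = |-6|² / 40 = 36/40.

0.9000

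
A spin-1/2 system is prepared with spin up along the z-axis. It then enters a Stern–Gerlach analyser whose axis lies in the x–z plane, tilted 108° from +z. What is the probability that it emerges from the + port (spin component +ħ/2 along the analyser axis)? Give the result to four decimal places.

0.3455

For spin-½, the probability of finding spin-up along an axis at angle θ to the initial spin direction is cos²(θ/2); spin-down is sin²(θ/2).
θ = 108°, so P = cos²(54°) ≈ 0.3455.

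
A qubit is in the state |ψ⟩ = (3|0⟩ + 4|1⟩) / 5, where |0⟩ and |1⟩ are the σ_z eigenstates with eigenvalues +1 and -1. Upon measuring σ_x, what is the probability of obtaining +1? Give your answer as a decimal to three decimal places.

0.980

|+x⟩ = (|0⟩ + |1⟩)/√2, so ⟨+x|ψ⟩ = (7) / (√2·5).
P = |7|² / 50 = 49/50.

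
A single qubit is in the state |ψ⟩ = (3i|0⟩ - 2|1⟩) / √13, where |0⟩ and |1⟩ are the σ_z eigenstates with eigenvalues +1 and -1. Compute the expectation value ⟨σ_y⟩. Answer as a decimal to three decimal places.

0.923

⟨σ_y⟩ = 2 Im(a* b)/(|a|²+|b|²) with a = 3i, b = -2.
a* b = 6i, so ⟨σ_y⟩ = 12/13.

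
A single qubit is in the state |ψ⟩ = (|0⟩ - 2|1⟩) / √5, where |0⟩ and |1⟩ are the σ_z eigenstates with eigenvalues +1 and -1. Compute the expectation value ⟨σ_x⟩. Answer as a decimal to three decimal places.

⟨σ_x⟩ = 2 Re(a* b)/(|a|²+|b|²) with a = 1, b = -2.
a* b = -2, so ⟨σ_x⟩ = -4/5.

-0.800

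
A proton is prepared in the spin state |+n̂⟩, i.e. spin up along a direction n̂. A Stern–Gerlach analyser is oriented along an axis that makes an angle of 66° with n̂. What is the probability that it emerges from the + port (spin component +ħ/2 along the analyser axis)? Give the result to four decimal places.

For spin-½, the probability of finding spin-up along an axis at angle θ to the initial spin direction is cos²(θ/2); spin-down is sin²(θ/2).
θ = 66°, so P = cos²(33°) ≈ 0.7034.

0.7034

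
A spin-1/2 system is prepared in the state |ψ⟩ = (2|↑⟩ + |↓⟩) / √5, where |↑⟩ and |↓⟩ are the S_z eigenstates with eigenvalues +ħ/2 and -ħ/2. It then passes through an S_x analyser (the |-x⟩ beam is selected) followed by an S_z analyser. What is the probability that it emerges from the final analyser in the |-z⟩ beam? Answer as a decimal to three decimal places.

First analyser (S_x): P(|-x⟩) = |⟨-x|ψ⟩|² = 1/10.
After stage 1 the state is |-x⟩; P(|-z⟩) = |⟨-z|-x⟩|² = 1/2.
Joint probability = 1/10 × 1/2 = 0.050.

0.050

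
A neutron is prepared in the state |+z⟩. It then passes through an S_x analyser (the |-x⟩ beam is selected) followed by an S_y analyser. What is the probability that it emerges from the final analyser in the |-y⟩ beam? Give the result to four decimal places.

0.2500

First analyser (S_x): from |+z⟩, P(|-x⟩) = 1/2.
After stage 1 the state is |-x⟩; P(|-y⟩) = |⟨-y|-x⟩|² = 1/2.
Joint probability = 1/2 × 1/2 = 0.2500.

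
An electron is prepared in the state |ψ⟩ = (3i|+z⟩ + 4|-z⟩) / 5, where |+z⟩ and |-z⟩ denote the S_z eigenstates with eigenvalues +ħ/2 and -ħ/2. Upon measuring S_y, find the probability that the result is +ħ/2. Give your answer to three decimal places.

0.020

|+y⟩ = (|+z⟩ + i|-z⟩)/√2, so ⟨+y|ψ⟩ = (-i) / (√2·5).
P = |-i|² / 50 = 1/50.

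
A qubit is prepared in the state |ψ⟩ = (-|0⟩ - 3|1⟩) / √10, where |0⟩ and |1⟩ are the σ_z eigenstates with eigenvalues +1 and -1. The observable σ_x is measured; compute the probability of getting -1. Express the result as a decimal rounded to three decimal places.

0.200

|-x⟩ = (|0⟩ - |1⟩)/√2, so ⟨-x|ψ⟩ = (2) / (√2·√10).
P = |2|² / 20 = 4/20.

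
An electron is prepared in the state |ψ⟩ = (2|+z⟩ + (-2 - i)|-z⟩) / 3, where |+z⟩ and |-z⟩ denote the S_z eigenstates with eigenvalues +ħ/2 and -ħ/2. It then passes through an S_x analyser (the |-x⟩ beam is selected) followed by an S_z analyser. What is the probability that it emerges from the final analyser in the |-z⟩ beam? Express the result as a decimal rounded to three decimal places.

First analyser (S_x): P(|-x⟩) = |⟨-x|ψ⟩|² = 17/18.
After stage 1 the state is |-x⟩; P(|-z⟩) = |⟨-z|-x⟩|² = 1/2.
Joint probability = 17/18 × 1/2 = 0.472.

0.472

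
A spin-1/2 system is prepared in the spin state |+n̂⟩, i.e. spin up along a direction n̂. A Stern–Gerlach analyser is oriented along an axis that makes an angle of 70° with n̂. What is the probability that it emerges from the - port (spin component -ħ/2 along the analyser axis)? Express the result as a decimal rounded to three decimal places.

0.329

For spin-½, the probability of finding spin-up along an axis at angle θ to the initial spin direction is cos²(θ/2); spin-down is sin²(θ/2).
θ = 70°, so P = sin²(35°) ≈ 0.329.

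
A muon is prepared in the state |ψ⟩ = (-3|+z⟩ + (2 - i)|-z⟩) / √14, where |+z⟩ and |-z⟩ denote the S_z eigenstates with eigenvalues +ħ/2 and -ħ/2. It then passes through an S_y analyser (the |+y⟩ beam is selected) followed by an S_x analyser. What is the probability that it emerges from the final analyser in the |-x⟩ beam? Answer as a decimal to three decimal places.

0.357

First analyser (S_y): P(|+y⟩) = |⟨+y|ψ⟩|² = 20/28.
After stage 1 the state is |+y⟩; P(|-x⟩) = |⟨-x|+y⟩|² = 1/2.
Joint probability = 20/28 × 1/2 = 0.357.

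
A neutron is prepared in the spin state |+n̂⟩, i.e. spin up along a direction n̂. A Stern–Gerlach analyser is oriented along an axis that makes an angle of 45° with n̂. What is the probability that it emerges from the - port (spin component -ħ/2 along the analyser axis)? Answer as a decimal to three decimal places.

0.146

For spin-½, the probability of finding spin-up along an axis at angle θ to the initial spin direction is cos²(θ/2); spin-down is sin²(θ/2).
θ = 45°, so P = sin²(22.5°) ≈ 0.146.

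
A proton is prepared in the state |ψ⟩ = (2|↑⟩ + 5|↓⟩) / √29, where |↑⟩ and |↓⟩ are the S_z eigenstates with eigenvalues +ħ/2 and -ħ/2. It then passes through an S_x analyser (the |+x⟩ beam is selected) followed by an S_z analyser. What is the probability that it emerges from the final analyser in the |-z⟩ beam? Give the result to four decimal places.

0.4224

First analyser (S_x): P(|+x⟩) = |⟨+x|ψ⟩|² = 49/58.
After stage 1 the state is |+x⟩; P(|-z⟩) = |⟨-z|+x⟩|² = 1/2.
Joint probability = 49/58 × 1/2 = 0.4224.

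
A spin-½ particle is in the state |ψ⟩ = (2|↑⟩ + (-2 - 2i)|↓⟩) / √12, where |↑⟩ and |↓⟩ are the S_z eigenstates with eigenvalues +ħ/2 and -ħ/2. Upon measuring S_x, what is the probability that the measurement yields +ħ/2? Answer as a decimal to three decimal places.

0.167

|+x⟩ = (|↑⟩ + |↓⟩)/√2, so ⟨+x|ψ⟩ = (-2i) / (√2·√12).
P = |-2i|² / 24 = 4/24.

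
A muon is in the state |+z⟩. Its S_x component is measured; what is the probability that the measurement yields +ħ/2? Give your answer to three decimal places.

0.500

In the S_z basis, |+z⟩ = |+z⟩ and |+x⟩ = (|+z⟩ + |-z⟩)/√2.
|⟨+x|+z⟩|² = 1/2.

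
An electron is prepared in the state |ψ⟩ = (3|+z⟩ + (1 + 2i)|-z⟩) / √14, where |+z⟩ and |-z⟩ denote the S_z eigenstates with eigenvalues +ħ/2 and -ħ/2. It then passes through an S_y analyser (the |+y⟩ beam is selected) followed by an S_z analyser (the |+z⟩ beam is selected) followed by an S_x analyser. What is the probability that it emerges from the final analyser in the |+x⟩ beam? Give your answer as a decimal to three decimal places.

0.232

First analyser (S_y): P(|+y⟩) = |⟨+y|ψ⟩|² = 26/28.
After stage 1 the state is |+y⟩; P(|+z⟩) = |⟨+z|+y⟩|² = 1/2.
After stage 2 the state is |+z⟩; P(|+x⟩) = |⟨+x|+z⟩|² = 1/2.
Joint probability = 26/28 × 1/2 × 1/2 = 0.232.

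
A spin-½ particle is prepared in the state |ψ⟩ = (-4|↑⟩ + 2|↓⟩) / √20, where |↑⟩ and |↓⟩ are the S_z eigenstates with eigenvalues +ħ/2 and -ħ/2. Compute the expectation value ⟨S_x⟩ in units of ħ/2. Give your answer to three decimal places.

⟨σ_x⟩ = 2 Re(a* b)/(|a|²+|b|²) with a = -4, b = 2.
a* b = -8, so ⟨σ_x⟩ = -16/20.
⟨S_x⟩ = (ħ/2)·⟨σ_x⟩.

-0.800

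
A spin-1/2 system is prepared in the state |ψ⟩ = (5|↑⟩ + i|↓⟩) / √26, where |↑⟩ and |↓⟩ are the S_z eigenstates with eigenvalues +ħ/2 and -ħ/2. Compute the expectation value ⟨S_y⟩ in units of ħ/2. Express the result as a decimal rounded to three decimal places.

⟨σ_y⟩ = 2 Im(a* b)/(|a|²+|b|²) with a = 5, b = i.
a* b = 5i, so ⟨σ_y⟩ = 10/26.
⟨S_y⟩ = (ħ/2)·⟨σ_y⟩.

0.385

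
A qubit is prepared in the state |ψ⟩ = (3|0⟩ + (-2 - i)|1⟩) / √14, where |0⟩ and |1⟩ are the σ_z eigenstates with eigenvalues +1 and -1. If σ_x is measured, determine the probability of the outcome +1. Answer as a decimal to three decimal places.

0.071

|+x⟩ = (|0⟩ + |1⟩)/√2, so ⟨+x|ψ⟩ = (1 - i) / (√2·√14).
P = |1 - i|² / 28 = 2/28.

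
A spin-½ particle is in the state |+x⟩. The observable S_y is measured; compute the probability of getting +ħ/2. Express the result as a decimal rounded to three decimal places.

0.500

In the S_z basis, |+x⟩ = (|↑⟩ + |↓⟩)/√2 and |+y⟩ = (|↑⟩ + i|↓⟩)/√2.
|⟨+y|+x⟩|² = 1/2.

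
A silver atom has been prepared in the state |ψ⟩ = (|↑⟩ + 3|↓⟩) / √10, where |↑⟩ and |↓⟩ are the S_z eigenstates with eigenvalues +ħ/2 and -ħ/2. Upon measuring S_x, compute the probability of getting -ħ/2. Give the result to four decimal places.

0.2000

|-x⟩ = (|↑⟩ - |↓⟩)/√2, so ⟨-x|ψ⟩ = (-2) / (√2·√10).
P = |-2|² / 20 = 4/20.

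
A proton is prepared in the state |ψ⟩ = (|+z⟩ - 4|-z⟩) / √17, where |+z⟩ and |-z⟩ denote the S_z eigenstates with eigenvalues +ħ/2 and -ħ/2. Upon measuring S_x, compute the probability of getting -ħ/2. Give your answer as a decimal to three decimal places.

|-x⟩ = (|+z⟩ - |-z⟩)/√2, so ⟨-x|ψ⟩ = (5) / (√2·√17).
P = |5|² / 34 = 25/34.

0.735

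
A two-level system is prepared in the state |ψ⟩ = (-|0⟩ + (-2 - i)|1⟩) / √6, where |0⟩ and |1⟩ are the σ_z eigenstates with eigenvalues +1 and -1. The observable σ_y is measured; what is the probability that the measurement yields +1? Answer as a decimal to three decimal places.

|+y⟩ = (|0⟩ + i|1⟩)/√2, so ⟨+y|ψ⟩ = (-2 + 2i) / (√2·√6).
P = |-2 + 2i|² / 12 = 8/12.

0.667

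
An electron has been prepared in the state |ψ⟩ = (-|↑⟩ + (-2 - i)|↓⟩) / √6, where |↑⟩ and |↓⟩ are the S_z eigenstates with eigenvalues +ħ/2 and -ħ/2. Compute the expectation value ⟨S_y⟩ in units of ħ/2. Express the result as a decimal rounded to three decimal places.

⟨σ_y⟩ = 2 Im(a* b)/(|a|²+|b|²) with a = -1, b = (-2 - i).
a* b = (2 + i), so ⟨σ_y⟩ = 2/6.
⟨S_y⟩ = (ħ/2)·⟨σ_y⟩.

0.333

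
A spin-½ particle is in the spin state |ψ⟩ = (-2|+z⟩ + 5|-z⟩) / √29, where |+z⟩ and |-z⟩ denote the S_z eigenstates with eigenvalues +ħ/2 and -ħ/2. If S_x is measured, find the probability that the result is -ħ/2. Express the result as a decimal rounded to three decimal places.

|-x⟩ = (|+z⟩ - |-z⟩)/√2, so ⟨-x|ψ⟩ = (-7) / (√2·√29).
P = |-7|² / 58 = 49/58.

0.845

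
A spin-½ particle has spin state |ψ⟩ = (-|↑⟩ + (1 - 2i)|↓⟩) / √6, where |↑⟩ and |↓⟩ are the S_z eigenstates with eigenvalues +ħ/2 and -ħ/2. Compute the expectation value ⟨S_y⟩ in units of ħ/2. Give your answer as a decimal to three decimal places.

⟨σ_y⟩ = 2 Im(a* b)/(|a|²+|b|²) with a = -1, b = (1 - 2i).
a* b = (-1 + 2i), so ⟨σ_y⟩ = 4/6.
⟨S_y⟩ = (ħ/2)·⟨σ_y⟩.

0.667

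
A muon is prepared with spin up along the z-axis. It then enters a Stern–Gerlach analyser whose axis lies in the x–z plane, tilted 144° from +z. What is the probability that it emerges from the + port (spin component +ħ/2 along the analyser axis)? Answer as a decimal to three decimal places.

0.095

For spin-½, the probability of finding spin-up along an axis at angle θ to the initial spin direction is cos²(θ/2); spin-down is sin²(θ/2).
θ = 144°, so P = cos²(72°) ≈ 0.095.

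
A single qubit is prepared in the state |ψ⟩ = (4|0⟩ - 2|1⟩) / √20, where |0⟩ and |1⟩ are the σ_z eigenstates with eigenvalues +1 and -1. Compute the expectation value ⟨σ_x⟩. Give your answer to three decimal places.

-0.800

⟨σ_x⟩ = 2 Re(a* b)/(|a|²+|b|²) with a = 4, b = -2.
a* b = -8, so ⟨σ_x⟩ = -16/20.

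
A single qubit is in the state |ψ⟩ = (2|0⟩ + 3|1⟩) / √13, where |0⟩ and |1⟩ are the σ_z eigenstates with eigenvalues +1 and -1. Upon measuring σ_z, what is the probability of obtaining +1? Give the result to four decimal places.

0.3077

The +1 outcome corresponds to |0⟩. Its amplitude in |ψ⟩ is 2/√13.
P = |2|² / 13 = 4/13.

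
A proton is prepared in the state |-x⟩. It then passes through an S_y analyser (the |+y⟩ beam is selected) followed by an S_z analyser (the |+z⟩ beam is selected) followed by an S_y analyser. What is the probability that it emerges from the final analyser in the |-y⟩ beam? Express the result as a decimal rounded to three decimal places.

0.125

First analyser (S_y): from |-x⟩, P(|+y⟩) = 1/2.
After stage 1 the state is |+y⟩; P(|+z⟩) = |⟨+z|+y⟩|² = 1/2.
After stage 2 the state is |+z⟩; P(|-y⟩) = |⟨-y|+z⟩|² = 1/2.
Joint probability = 1/2 × 1/2 × 1/2 = 0.125.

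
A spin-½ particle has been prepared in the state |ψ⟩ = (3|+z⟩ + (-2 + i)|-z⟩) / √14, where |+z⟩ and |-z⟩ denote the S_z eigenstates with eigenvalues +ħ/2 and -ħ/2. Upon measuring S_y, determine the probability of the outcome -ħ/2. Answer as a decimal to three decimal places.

|-y⟩ = (|+z⟩ - i|-z⟩)/√2, so ⟨-y|ψ⟩ = (2 - 2i) / (√2·√14).
P = |2 - 2i|² / 28 = 8/28.

0.286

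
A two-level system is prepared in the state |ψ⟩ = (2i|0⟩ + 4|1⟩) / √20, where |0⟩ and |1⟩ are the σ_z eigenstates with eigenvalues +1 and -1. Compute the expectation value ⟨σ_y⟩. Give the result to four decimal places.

-0.8000

⟨σ_y⟩ = 2 Im(a* b)/(|a|²+|b|²) with a = 2i, b = 4.
a* b = -8i, so ⟨σ_y⟩ = -16/20.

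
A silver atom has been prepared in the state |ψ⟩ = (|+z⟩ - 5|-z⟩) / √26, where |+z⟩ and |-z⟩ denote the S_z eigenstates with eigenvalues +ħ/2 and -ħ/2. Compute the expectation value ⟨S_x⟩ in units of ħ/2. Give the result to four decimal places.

-0.3846

⟨σ_x⟩ = 2 Re(a* b)/(|a|²+|b|²) with a = 1, b = -5.
a* b = -5, so ⟨σ_x⟩ = -10/26.
⟨S_x⟩ = (ħ/2)·⟨σ_x⟩.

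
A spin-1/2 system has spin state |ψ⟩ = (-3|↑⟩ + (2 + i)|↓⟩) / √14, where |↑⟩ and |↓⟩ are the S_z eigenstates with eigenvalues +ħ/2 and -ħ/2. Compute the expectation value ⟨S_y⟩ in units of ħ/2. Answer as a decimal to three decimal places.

-0.429

⟨σ_y⟩ = 2 Im(a* b)/(|a|²+|b|²) with a = -3, b = (2 + i).
a* b = (-6 - 3i), so ⟨σ_y⟩ = -6/14.
⟨S_y⟩ = (ħ/2)·⟨σ_y⟩.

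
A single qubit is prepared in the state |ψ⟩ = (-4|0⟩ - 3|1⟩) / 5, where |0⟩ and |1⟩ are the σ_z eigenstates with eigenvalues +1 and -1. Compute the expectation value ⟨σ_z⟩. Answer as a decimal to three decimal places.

0.280

⟨σ_z⟩ = |a|² - |b|² divided by |a|²+|b|², with a, b the |0⟩, |1⟩ amplitudes.
= (16 - 9)/25 = 7/25.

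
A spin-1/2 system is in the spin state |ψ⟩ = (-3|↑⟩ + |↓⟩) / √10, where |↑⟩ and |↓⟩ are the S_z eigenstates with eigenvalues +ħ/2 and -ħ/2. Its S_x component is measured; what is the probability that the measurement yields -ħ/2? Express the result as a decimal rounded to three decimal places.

0.800

|-x⟩ = (|↑⟩ - |↓⟩)/√2, so ⟨-x|ψ⟩ = (-4) / (√2·√10).
P = |-4|² / 20 = 16/20.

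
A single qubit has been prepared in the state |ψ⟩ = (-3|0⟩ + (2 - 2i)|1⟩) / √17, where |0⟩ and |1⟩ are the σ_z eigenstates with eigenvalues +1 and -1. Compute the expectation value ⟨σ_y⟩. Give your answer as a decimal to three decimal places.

⟨σ_y⟩ = 2 Im(a* b)/(|a|²+|b|²) with a = -3, b = (2 - 2i).
a* b = (-6 + 6i), so ⟨σ_y⟩ = 12/17.

0.706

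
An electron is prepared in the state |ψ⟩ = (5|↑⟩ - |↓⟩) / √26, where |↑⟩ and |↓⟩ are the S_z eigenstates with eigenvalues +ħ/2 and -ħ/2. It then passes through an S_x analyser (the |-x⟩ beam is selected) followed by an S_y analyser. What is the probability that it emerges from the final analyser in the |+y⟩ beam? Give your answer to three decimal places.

0.346

First analyser (S_x): P(|-x⟩) = |⟨-x|ψ⟩|² = 36/52.
After stage 1 the state is |-x⟩; P(|+y⟩) = |⟨+y|-x⟩|² = 1/2.
Joint probability = 36/52 × 1/2 = 0.346.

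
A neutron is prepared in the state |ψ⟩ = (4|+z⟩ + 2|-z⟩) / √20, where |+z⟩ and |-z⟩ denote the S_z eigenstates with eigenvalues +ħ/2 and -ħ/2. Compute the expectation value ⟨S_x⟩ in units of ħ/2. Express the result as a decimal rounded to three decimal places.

0.800

⟨σ_x⟩ = 2 Re(a* b)/(|a|²+|b|²) with a = 4, b = 2.
a* b = 8, so ⟨σ_x⟩ = 16/20.
⟨S_x⟩ = (ħ/2)·⟨σ_x⟩.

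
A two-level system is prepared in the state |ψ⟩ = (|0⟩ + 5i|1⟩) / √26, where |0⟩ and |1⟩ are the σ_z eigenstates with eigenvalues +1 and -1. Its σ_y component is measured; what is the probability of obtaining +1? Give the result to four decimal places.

|+y⟩ = (|0⟩ + i|1⟩)/√2, so ⟨+y|ψ⟩ = (6) / (√2·√26).
P = |6|² / 52 = 36/52.

0.6923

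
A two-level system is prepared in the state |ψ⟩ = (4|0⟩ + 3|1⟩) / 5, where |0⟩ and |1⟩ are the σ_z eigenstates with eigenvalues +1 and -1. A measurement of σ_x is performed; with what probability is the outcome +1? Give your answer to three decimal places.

0.980

|+x⟩ = (|0⟩ + |1⟩)/√2, so ⟨+x|ψ⟩ = (7) / (√2·5).
P = |7|² / 50 = 49/50.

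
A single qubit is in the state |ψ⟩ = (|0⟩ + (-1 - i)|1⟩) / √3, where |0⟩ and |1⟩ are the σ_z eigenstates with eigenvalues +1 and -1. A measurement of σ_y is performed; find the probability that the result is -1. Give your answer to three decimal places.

|-y⟩ = (|0⟩ - i|1⟩)/√2, so ⟨-y|ψ⟩ = (2 - i) / (√2·√3).
P = |2 - i|² / 6 = 5/6.

0.833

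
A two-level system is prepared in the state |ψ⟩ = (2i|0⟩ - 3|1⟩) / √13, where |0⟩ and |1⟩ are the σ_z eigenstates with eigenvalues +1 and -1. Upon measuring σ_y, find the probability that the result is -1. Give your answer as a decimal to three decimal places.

|-y⟩ = (|0⟩ - i|1⟩)/√2, so ⟨-y|ψ⟩ = (-i) / (√2·√13).
P = |-i|² / 26 = 1/26.

0.038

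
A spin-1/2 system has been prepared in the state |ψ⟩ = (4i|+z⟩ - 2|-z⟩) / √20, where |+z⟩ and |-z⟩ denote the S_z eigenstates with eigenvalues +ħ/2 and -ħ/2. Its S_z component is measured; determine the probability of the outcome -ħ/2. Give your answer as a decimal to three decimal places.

The -ħ/2 outcome corresponds to |-z⟩. Its amplitude in |ψ⟩ is -2/√20.
P = |-2|² / 20 = 4/20.

0.200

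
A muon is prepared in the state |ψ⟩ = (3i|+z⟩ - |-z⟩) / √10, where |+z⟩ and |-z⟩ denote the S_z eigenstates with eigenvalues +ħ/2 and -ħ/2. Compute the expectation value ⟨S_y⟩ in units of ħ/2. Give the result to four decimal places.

⟨σ_y⟩ = 2 Im(a* b)/(|a|²+|b|²) with a = 3i, b = -1.
a* b = 3i, so ⟨σ_y⟩ = 6/10.
⟨S_y⟩ = (ħ/2)·⟨σ_y⟩.

0.6000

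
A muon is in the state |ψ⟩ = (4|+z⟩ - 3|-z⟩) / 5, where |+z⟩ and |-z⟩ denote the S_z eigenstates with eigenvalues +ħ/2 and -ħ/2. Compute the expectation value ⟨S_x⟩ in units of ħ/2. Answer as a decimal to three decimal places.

⟨σ_x⟩ = 2 Re(a* b)/(|a|²+|b|²) with a = 4, b = -3.
a* b = -12, so ⟨σ_x⟩ = -24/25.
⟨S_x⟩ = (ħ/2)·⟨σ_x⟩.

-0.960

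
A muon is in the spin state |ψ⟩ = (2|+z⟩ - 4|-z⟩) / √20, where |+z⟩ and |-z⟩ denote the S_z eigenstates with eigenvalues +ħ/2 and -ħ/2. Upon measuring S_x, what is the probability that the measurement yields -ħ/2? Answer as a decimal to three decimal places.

|-x⟩ = (|+z⟩ - |-z⟩)/√2, so ⟨-x|ψ⟩ = (6) / (√2·√20).
P = |6|² / 40 = 36/40.

0.900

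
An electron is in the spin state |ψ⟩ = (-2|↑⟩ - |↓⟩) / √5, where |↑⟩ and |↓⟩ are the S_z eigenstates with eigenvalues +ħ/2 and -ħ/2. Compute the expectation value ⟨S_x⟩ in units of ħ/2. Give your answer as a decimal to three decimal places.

⟨σ_x⟩ = 2 Re(a* b)/(|a|²+|b|²) with a = -2, b = -1.
a* b = 2, so ⟨σ_x⟩ = 4/5.
⟨S_x⟩ = (ħ/2)·⟨σ_x⟩.

0.800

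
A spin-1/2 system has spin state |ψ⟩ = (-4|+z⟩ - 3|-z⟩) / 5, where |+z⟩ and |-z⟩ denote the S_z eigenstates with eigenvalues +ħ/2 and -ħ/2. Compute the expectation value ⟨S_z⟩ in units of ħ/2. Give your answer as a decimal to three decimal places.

⟨σ_z⟩ = |a|² - |b|² divided by |a|²+|b|², with a, b the |+z⟩, |-z⟩ amplitudes.
= (16 - 9)/25 = 7/25.
⟨S_z⟩ = (ħ/2)·⟨σ_z⟩.

0.280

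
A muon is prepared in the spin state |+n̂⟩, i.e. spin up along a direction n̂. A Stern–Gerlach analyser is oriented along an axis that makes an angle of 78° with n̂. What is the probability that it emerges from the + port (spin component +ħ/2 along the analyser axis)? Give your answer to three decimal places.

0.604

For spin-½, the probability of finding spin-up along an axis at angle θ to the initial spin direction is cos²(θ/2); spin-down is sin²(θ/2).
θ = 78°, so P = cos²(39°) ≈ 0.604.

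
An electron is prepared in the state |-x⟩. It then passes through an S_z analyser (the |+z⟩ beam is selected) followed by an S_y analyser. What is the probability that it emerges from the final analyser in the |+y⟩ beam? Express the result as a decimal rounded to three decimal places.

First analyser (S_z): from |-x⟩, P(|+z⟩) = 1/2.
After stage 1 the state is |+z⟩; P(|+y⟩) = |⟨+y|+z⟩|² = 1/2.
Joint probability = 1/2 × 1/2 = 0.250.

0.250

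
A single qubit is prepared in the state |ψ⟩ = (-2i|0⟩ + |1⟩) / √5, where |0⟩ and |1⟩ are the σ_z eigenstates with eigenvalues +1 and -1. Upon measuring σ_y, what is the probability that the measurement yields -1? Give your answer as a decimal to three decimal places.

|-y⟩ = (|0⟩ - i|1⟩)/√2, so ⟨-y|ψ⟩ = (-i) / (√2·√5).
P = |-i|² / 10 = 1/10.

0.100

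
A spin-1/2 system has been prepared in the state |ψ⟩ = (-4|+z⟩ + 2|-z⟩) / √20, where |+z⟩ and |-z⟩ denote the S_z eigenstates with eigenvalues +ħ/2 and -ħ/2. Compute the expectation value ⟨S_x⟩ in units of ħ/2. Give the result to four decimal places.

⟨σ_x⟩ = 2 Re(a* b)/(|a|²+|b|²) with a = -4, b = 2.
a* b = -8, so ⟨σ_x⟩ = -16/20.
⟨S_x⟩ = (ħ/2)·⟨σ_x⟩.

-0.8000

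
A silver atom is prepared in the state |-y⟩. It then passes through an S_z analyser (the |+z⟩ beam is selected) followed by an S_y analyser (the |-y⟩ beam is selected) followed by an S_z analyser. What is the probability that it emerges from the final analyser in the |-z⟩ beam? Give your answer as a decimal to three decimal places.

0.125

First analyser (S_z): from |-y⟩, P(|+z⟩) = 1/2.
After stage 1 the state is |+z⟩; P(|-y⟩) = |⟨-y|+z⟩|² = 1/2.
After stage 2 the state is |-y⟩; P(|-z⟩) = |⟨-z|-y⟩|² = 1/2.
Joint probability = 1/2 × 1/2 × 1/2 = 0.125.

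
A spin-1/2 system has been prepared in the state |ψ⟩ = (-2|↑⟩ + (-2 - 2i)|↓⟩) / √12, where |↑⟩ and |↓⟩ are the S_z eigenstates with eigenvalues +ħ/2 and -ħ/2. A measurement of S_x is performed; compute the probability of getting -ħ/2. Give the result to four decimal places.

0.1667

|-x⟩ = (|↑⟩ - |↓⟩)/√2, so ⟨-x|ψ⟩ = (2i) / (√2·√12).
P = |2i|² / 24 = 4/24.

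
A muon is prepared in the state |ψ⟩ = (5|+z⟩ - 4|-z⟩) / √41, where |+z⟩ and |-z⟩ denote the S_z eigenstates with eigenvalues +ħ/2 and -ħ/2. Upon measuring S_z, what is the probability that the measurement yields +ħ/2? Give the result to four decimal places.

0.6098

The +ħ/2 outcome corresponds to |+z⟩. Its amplitude in |ψ⟩ is 5/√41.
P = |5|² / 41 = 25/41.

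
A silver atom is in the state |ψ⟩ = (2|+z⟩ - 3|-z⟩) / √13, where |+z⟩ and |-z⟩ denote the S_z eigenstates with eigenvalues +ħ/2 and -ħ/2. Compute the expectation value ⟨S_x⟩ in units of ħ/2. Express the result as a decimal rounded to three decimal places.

-0.923

⟨σ_x⟩ = 2 Re(a* b)/(|a|²+|b|²) with a = 2, b = -3.
a* b = -6, so ⟨σ_x⟩ = -12/13.
⟨S_x⟩ = (ħ/2)·⟨σ_x⟩.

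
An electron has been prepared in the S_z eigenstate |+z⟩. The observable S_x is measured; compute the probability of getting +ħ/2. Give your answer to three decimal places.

In the S_z basis, |+z⟩ = |↑⟩ and |+x⟩ = (|↑⟩ + |↓⟩)/√2.
|⟨+x|+z⟩|² = 1/2.

0.500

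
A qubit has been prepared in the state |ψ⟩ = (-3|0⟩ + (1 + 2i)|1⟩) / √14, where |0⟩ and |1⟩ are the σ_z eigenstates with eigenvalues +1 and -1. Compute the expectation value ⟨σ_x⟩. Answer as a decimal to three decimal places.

⟨σ_x⟩ = 2 Re(a* b)/(|a|²+|b|²) with a = -3, b = (1 + 2i).
a* b = (-3 - 6i), so ⟨σ_x⟩ = -6/14.

-0.429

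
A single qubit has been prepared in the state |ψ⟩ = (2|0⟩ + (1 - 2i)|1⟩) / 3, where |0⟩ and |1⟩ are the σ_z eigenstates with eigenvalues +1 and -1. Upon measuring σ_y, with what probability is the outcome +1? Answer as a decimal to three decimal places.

|+y⟩ = (|0⟩ + i|1⟩)/√2, so ⟨+y|ψ⟩ = (-i) / (√2·3).
P = |-i|² / 18 = 1/18.

0.056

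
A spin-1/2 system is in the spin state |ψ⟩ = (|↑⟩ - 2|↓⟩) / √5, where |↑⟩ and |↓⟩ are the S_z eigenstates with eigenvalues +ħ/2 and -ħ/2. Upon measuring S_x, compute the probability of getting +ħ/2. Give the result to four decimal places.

|+x⟩ = (|↑⟩ + |↓⟩)/√2, so ⟨+x|ψ⟩ = (-1) / (√2·√5).
P = |-1|² / 10 = 1/10.

0.1000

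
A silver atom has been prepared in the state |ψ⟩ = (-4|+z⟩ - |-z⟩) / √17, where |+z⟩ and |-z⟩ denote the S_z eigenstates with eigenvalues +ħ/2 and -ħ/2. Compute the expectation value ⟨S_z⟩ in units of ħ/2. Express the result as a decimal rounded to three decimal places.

⟨σ_z⟩ = |a|² - |b|² divided by |a|²+|b|², with a, b the |+z⟩, |-z⟩ amplitudes.
= (16 - 1)/17 = 15/17.
⟨S_z⟩ = (ħ/2)·⟨σ_z⟩.

0.882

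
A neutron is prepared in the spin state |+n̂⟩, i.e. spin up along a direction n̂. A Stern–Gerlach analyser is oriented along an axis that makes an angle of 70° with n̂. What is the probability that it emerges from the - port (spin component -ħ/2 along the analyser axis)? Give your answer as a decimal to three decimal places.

For spin-½, the probability of finding spin-up along an axis at angle θ to the initial spin direction is cos²(θ/2); spin-down is sin²(θ/2).
θ = 70°, so P = sin²(35°) ≈ 0.329.

0.329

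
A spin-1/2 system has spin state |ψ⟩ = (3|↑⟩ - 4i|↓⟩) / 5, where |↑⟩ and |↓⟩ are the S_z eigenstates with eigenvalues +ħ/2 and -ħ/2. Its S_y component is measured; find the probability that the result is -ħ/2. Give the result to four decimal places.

0.9800

|-y⟩ = (|↑⟩ - i|↓⟩)/√2, so ⟨-y|ψ⟩ = (7) / (√2·5).
P = |7|² / 50 = 49/50.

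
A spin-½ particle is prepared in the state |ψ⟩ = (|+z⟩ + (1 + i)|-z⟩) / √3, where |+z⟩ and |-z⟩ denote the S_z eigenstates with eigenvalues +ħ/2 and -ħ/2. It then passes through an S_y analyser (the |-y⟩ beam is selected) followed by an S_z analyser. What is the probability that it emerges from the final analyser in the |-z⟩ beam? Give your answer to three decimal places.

0.083

First analyser (S_y): P(|-y⟩) = |⟨-y|ψ⟩|² = 1/6.
After stage 1 the state is |-y⟩; P(|-z⟩) = |⟨-z|-y⟩|² = 1/2.
Joint probability = 1/6 × 1/2 = 0.083.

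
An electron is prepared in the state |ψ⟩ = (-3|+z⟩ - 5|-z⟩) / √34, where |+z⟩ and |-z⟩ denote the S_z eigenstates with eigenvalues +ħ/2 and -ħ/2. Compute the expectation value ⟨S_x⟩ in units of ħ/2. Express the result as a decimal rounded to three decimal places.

⟨σ_x⟩ = 2 Re(a* b)/(|a|²+|b|²) with a = -3, b = -5.
a* b = 15, so ⟨σ_x⟩ = 30/34.
⟨S_x⟩ = (ħ/2)·⟨σ_x⟩.

0.882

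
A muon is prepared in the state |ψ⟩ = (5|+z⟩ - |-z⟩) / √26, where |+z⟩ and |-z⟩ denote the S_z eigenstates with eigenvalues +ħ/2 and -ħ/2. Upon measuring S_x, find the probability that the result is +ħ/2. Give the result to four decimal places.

0.3077

|+x⟩ = (|+z⟩ + |-z⟩)/√2, so ⟨+x|ψ⟩ = (4) / (√2·√26).
P = |4|² / 52 = 16/52.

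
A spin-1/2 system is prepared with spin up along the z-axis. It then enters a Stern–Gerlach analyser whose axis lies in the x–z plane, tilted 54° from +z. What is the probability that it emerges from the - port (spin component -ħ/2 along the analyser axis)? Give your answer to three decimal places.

0.206

For spin-½, the probability of finding spin-up along an axis at angle θ to the initial spin direction is cos²(θ/2); spin-down is sin²(θ/2).
θ = 54°, so P = sin²(27°) ≈ 0.206.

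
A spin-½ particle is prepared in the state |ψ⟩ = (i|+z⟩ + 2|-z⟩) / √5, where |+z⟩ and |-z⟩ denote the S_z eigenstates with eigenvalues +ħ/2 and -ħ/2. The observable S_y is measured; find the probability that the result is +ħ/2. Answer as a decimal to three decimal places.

0.100

|+y⟩ = (|+z⟩ + i|-z⟩)/√2, so ⟨+y|ψ⟩ = (-i) / (√2·√5).
P = |-i|² / 10 = 1/10.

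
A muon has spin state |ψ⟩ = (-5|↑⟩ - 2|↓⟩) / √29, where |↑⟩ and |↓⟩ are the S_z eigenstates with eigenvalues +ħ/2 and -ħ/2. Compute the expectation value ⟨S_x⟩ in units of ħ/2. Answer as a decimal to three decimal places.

0.690

⟨σ_x⟩ = 2 Re(a* b)/(|a|²+|b|²) with a = -5, b = -2.
a* b = 10, so ⟨σ_x⟩ = 20/29.
⟨S_x⟩ = (ħ/2)·⟨σ_x⟩.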